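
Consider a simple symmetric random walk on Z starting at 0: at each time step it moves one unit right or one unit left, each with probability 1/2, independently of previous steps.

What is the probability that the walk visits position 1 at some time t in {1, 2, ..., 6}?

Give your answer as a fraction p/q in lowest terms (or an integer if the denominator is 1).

Answer: 11/16

Derivation:
Count via complement. Let g(t,s) = #length-t paths at position s with S_1..S_t all ≠ 1.
g(t,s) = g(t-1,s-1) + g(t-1,s+1) for s ≠ 1; g(t,1) = 0.
t=0: g(0,0)=1
t=1: g(1,-1)=1
t=2: g(2,-2)=1 g(2,0)=1
t=3: g(3,-3)=1 g(3,-1)=2
t=4: g(4,-4)=1 g(4,-2)=3 g(4,0)=2
t=5: g(5,-5)=1 g(5,-3)=4 g(5,-1)=5
t=6: g(6,-6)=1 g(6,-4)=5 g(6,-2)=9 g(6,0)=5
Paths never hitting 1: Σ_s g(6,s) = 20
Paths hitting 1: 2^6 - 20 = 44
P = 44/64 = 11/16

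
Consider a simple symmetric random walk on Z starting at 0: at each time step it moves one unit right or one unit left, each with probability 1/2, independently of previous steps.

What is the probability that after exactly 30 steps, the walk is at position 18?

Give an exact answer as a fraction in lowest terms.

Answer: 593775/1073741824

Derivation:
To reach position 18 after 30 steps: need 24 steps of +1 and 6 of -1.
Favorable paths: C(30,24) = 593775
Total paths: 2^30 = 1073741824
P = 593775/1073741824 = 593775/1073741824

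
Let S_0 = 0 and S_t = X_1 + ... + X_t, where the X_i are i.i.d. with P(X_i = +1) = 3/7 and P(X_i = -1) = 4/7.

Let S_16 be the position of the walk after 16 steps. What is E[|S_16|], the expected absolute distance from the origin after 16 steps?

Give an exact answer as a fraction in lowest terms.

Answer: 121073006132368/33232930569601

Derivation:
S_16 takes values m ≡ 0 (mod 2) with |m| ≤ 16; P(S_16=m) = C(16,(16+m)/2) · (3/7)^((16+m)/2) · (4/7)^((16-m)/2).
Distribution: P(S=-16)=4294967296/33232930569601, P(S=-14)=51539607552/33232930569601, P(S=-12)=289910292480/33232930569601, P(S=-10)=144955146240/4747561509943, P(S=-8)=353328168960/4747561509943, P(S=-6)=635990704128/4747561509943, P(S=-4)=874487218176/4747561509943, P(S=-2)=6558654136320/33232930569601, P(S=0)=5533864427520/33232930569601, P(S=2)=3689242951680/33232930569601, P(S=4)=276693221376/4747561509943, P(S=6)=113192681472/4747561509943, P(S=8)=35372712960/4747561509943, P(S=10)=8162933760/4747561509943, P(S=12)=9183300480/33232930569601, P(S=14)=918330048/33232930569601, P(S=16)=43046721/33232930569601
E[|S_16|] = Σ_m |m|·P(S_16=m) = 121073006132368/33232930569601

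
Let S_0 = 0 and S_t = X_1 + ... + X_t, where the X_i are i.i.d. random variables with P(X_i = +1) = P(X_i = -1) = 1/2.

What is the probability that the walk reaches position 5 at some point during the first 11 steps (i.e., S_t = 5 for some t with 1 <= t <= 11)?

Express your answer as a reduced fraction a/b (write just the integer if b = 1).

Answer: 299/2048

Derivation:
Count via complement. Let g(t,s) = #length-t paths at position s with S_1..S_t all ≠ 5.
g(t,s) = g(t-1,s-1) + g(t-1,s+1) for s ≠ 5; g(t,5) = 0.
t=0: g(0,0)=1
t=1: g(1,-1)=1 g(1,1)=1
t=2: g(2,-2)=1 g(2,0)=2 g(2,2)=1
t=3: g(3,-3)=1 g(3,-1)=3 g(3,1)=3 g(3,3)=1
t=4: g(4,-4)=1 g(4,-2)=4 g(4,0)=6 g(4,2)=4 g(4,4)=1
t=5: g(5,-5)=1 g(5,-3)=5 g(5,-1)=10 g(5,1)=10 g(5,3)=5
t=6: g(6,-6)=1 g(6,-4)=6 g(6,-2)=15 g(6,0)=20 g(6,2)=15 g(6,4)=5
t=7: g(7,-7)=1 g(7,-5)=7 g(7,-3)=21 g(7,-1)=35 g(7,1)=35 g(7,3)=20
t=8: g(8,-8)=1 g(8,-6)=8 g(8,-4)=28 g(8,-2)=56 g(8,0)=70 g(8,2)=55 g(8,4)=20
t=9: g(9,-9)=1 g(9,-7)=9 g(9,-5)=36 g(9,-3)=84 g(9,-1)=126 g(9,1)=125 g(9,3)=75
t=10: g(10,-10)=1 g(10,-8)=10 g(10,-6)=45 g(10,-4)=120 g(10,-2)=210 g(10,0)=251 g(10,2)=200 g(10,4)=75
t=11: g(11,-11)=1 g(11,-9)=11 g(11,-7)=55 g(11,-5)=165 g(11,-3)=330 g(11,-1)=461 g(11,1)=451 g(11,3)=275
Paths never hitting 5: Σ_s g(11,s) = 1749
Paths hitting 5: 2^11 - 1749 = 299
P = 299/2048 = 299/2048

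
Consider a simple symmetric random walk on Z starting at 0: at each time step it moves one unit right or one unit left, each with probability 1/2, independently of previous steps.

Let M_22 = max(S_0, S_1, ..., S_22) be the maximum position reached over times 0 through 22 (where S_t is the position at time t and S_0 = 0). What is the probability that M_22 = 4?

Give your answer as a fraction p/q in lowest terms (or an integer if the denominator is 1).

Answer: 124355/1048576

Derivation:
Let M_22 = max(S_0,...,S_22). Use the reflection principle: for j ≥ 1, #{paths with M_22 ≥ j} = #{S_22 ≥ j} + #{S_22 ≥ j+1}.
By reflection, #{M_22 ≥ 4} = #{S_22 ≥ 4} + #{S_22 ≥ 5} = 1097790 + 600370 = 1698160.
#{M_22 ≥ 5} = #{S_22 ≥ 5} + #{S_22 ≥ 6} = 600370 + 600370 = 1200740.
#{M_22 = 4} = 1698160 - 1200740 = 497420.
P(M_22 = 4) = 497420/4194304 = 124355/1048576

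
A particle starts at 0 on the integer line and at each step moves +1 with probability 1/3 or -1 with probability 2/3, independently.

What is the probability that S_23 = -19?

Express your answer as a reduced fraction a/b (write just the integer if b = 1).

Answer: 530579456/94143178827

Derivation:
To reach position -19 after 23 steps: need 2 steps of +1 and 21 steps of -1.
Number of such sequences: C(23,2) = 253
Each has probability (1/3)^2 · (2/3)^21 = 2097152/94143178827
P = 253 · 2097152/94143178827 = 530579456/94143178827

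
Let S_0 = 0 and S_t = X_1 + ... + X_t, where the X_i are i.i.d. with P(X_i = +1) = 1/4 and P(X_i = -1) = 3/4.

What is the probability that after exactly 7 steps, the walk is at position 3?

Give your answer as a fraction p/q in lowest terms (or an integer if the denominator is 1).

Answer: 189/16384

Derivation:
To reach position 3 after 7 steps: need 5 steps of +1 and 2 steps of -1.
Number of such sequences: C(7,5) = 21
Each has probability (1/4)^5 · (3/4)^2 = 9/16384
P = 21 · 9/16384 = 189/16384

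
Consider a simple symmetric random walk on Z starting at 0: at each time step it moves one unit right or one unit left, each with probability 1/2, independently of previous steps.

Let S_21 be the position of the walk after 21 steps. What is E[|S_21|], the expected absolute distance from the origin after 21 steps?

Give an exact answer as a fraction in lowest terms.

Answer: 969969/262144

Derivation:
S_21 takes values m ≡ 1 (mod 2) with |m| ≤ 21; P(S_21=m) = C(21,(21+m)/2)/2^21.
Total paths: 2^21 = 2097152
Distribution: P(S=-21)=1/2097152, P(S=-19)=21/2097152, P(S=-17)=210/2097152, P(S=-15)=1330/2097152, P(S=-13)=5985/2097152, P(S=-11)=20349/2097152, P(S=-9)=54264/2097152, P(S=-7)=116280/2097152, P(S=-5)=203490/2097152, P(S=-3)=293930/2097152, P(S=-1)=352716/2097152, P(S=1)=352716/2097152, P(S=3)=293930/2097152, P(S=5)=203490/2097152, P(S=7)=116280/2097152, P(S=9)=54264/2097152, P(S=11)=20349/2097152, P(S=13)=5985/2097152, P(S=15)=1330/2097152, P(S=17)=210/2097152, P(S=19)=21/2097152, P(S=21)=1/2097152
E[|S_21|] = Σ_m |m|·P(S_21=m) = 7759752/2097152 = 969969/262144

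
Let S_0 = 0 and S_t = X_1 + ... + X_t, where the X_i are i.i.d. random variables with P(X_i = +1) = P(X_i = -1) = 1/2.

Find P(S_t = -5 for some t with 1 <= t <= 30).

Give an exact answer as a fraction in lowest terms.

Answer: 194129627/536870912

Derivation:
Count via complement. Let g(t,s) = #length-t paths at position s with S_1..S_t all ≠ -5.
g(t,s) = g(t-1,s-1) + g(t-1,s+1) for s ≠ -5; g(t,-5) = 0.
t=0: g(0,0)=1
t=1: g(1,-1)=1 g(1,1)=1
t=2: g(2,-2)=1 g(2,0)=2 g(2,2)=1
t=3: g(3,-3)=1 g(3,-1)=3 g(3,1)=3 g(3,3)=1
t=4: g(4,-4)=1 g(4,-2)=4 g(4,0)=6 g(4,2)=4 g(4,4)=1
t=5: g(5,-3)=5 g(5,-1)=10 g(5,1)=10 g(5,3)=5 g(5,5)=1
t=6: g(6,-4)=5 g(6,-2)=15 g(6,0)=20 g(6,2)=15 g(6,4)=6 g(6,6)=1
t=7: g(7,-3)=20 g(7,-1)=35 g(7,1)=35 g(7,3)=21 g(7,5)=7 g(7,7)=1
t=8: g(8,-4)=20 g(8,-2)=55 g(8,0)=70 g(8,2)=56 g(8,4)=28 g(8,6)=8 g(8,8)=1
t=9: g(9,-3)=75 g(9,-1)=125 g(9,1)=126 g(9,3)=84 g(9,5)=36 g(9,7)=9 g(9,9)=1
t=10: g(10,-4)=75 g(10,-2)=200 g(10,0)=251 g(10,2)=210 g(10,4)=120 g(10,6)=45 g(10,8)=10 g(10,10)=1
t=11: g(11,-3)=275 g(11,-1)=451 g(11,1)=461 g(11,3)=330 g(11,5)=165 g(11,7)=55 g(11,9)=11 g(11,11)=1
t=12: g(12,-4)=275 g(12,-2)=726 g(12,0)=912 g(12,2)=791 g(12,4)=495 g(12,6)=220 g(12,8)=66 g(12,10)=12 g(12,12)=1
t=13: g(13,-3)=1001 g(13,-1)=1638 g(13,1)=1703 g(13,3)=1286 g(13,5)=715 g(13,7)=286 g(13,9)=78 g(13,11)=13 g(13,13)=1
t=14: g(14,-4)=1001 g(14,-2)=2639 g(14,0)=3341 g(14,2)=2989 g(14,4)=2001 g(14,6)=1001 g(14,8)=364 g(14,10)=91 g(14,12)=14 g(14,14)=1
t=15: g(15,-3)=3640 g(15,-1)=5980 g(15,1)=6330 g(15,3)=4990 g(15,5)=3002 g(15,7)=1365 g(15,9)=455 g(15,11)=105 g(15,13)=15 g(15,15)=1
t=16: g(16,-4)=3640 g(16,-2)=9620 g(16,0)=12310 g(16,2)=11320 g(16,4)=7992 g(16,6)=4367 g(16,8)=1820 g(16,10)=560 g(16,12)=120 g(16,14)=16 g(16,16)=1
t=17: g(17,-3)=13260 g(17,-1)=21930 g(17,1)=23630 g(17,3)=19312 g(17,5)=12359 g(17,7)=6187 g(17,9)=2380 g(17,11)=680 g(17,13)=136 g(17,15)=17 g(17,17)=1
t=18: g(18,-4)=13260 g(18,-2)=35190 g(18,0)=45560 g(18,2)=42942 g(18,4)=31671 g(18,6)=18546 g(18,8)=8567 g(18,10)=3060 g(18,12)=816 g(18,14)=153 g(18,16)=18 g(18,18)=1
t=19: g(19,-3)=48450 g(19,-1)=80750 g(19,1)=88502 g(19,3)=74613 g(19,5)=50217 g(19,7)=27113 g(19,9)=11627 g(19,11)=3876 g(19,13)=969 g(19,15)=171 g(19,17)=19 g(19,19)=1
t=20: g(20,-4)=48450 g(20,-2)=129200 g(20,0)=169252 g(20,2)=163115 g(20,4)=124830 g(20,6)=77330 g(20,8)=38740 g(20,10)=15503 g(20,12)=4845 g(20,14)=1140 g(20,16)=190 g(20,18)=20 g(20,20)=1
t=21: g(21,-3)=177650 g(21,-1)=298452 g(21,1)=332367 g(21,3)=287945 g(21,5)=202160 g(21,7)=116070 g(21,9)=54243 g(21,11)=20348 g(21,13)=5985 g(21,15)=1330 g(21,17)=210 g(21,19)=21 g(21,21)=1
t=22: g(22,-4)=177650 g(22,-2)=476102 g(22,0)=630819 g(22,2)=620312 g(22,4)=490105 g(22,6)=318230 g(22,8)=170313 g(22,10)=74591 g(22,12)=26333 g(22,14)=7315 g(22,16)=1540 g(22,18)=231 g(22,20)=22 g(22,22)=1
t=23: g(23,-3)=653752 g(23,-1)=1106921 g(23,1)=1251131 g(23,3)=1110417 g(23,5)=808335 g(23,7)=488543 g(23,9)=244904 g(23,11)=100924 g(23,13)=33648 g(23,15)=8855 g(23,17)=1771 g(23,19)=253 g(23,21)=23 g(23,23)=1
t=24: g(24,-4)=653752 g(24,-2)=1760673 g(24,0)=2358052 g(24,2)=2361548 g(24,4)=1918752 g(24,6)=1296878 g(24,8)=733447 g(24,10)=345828 g(24,12)=134572 g(24,14)=42503 g(24,16)=10626 g(24,18)=2024 g(24,20)=276 g(24,22)=24 g(24,24)=1
t=25: g(25,-3)=2414425 g(25,-1)=4118725 g(25,1)=4719600 g(25,3)=4280300 g(25,5)=3215630 g(25,7)=2030325 g(25,9)=1079275 g(25,11)=480400 g(25,13)=177075 g(25,15)=53129 g(25,17)=12650 g(25,19)=2300 g(25,21)=300 g(25,23)=25 g(25,25)=1
t=26: g(26,-4)=2414425 g(26,-2)=6533150 g(26,0)=8838325 g(26,2)=8999900 g(26,4)=7495930 g(26,6)=5245955 g(26,8)=3109600 g(26,10)=1559675 g(26,12)=657475 g(26,14)=230204 g(26,16)=65779 g(26,18)=14950 g(26,20)=2600 g(26,22)=325 g(26,24)=26 g(26,26)=1
t=27: g(27,-3)=8947575 g(27,-1)=15371475 g(27,1)=17838225 g(27,3)=16495830 g(27,5)=12741885 g(27,7)=8355555 g(27,9)=4669275 g(27,11)=2217150 g(27,13)=887679 g(27,15)=295983 g(27,17)=80729 g(27,19)=17550 g(27,21)=2925 g(27,23)=351 g(27,25)=27 g(27,27)=1
t=28: g(28,-4)=8947575 g(28,-2)=24319050 g(28,0)=33209700 g(28,2)=34334055 g(28,4)=29237715 g(28,6)=21097440 g(28,8)=13024830 g(28,10)=6886425 g(28,12)=3104829 g(28,14)=1183662 g(28,16)=376712 g(28,18)=98279 g(28,20)=20475 g(28,22)=3276 g(28,24)=378 g(28,26)=28 g(28,28)=1
t=29: g(29,-3)=33266625 g(29,-1)=57528750 g(29,1)=67543755 g(29,3)=63571770 g(29,5)=50335155 g(29,7)=34122270 g(29,9)=19911255 g(29,11)=9991254 g(29,13)=4288491 g(29,15)=1560374 g(29,17)=474991 g(29,19)=118754 g(29,21)=23751 g(29,23)=3654 g(29,25)=406 g(29,27)=29 g(29,29)=1
t=30: g(30,-4)=33266625 g(30,-2)=90795375 g(30,0)=125072505 g(30,2)=131115525 g(30,4)=113906925 g(30,6)=84457425 g(30,8)=54033525 g(30,10)=29902509 g(30,12)=14279745 g(30,14)=5848865 g(30,16)=2035365 g(30,18)=593745 g(30,20)=142505 g(30,22)=27405 g(30,24)=4060 g(30,26)=435 g(30,28)=30 g(30,30)=1
Paths never hitting -5: Σ_s g(30,s) = 685482570
Paths hitting -5: 2^30 - 685482570 = 388259254
P = 388259254/1073741824 = 194129627/536870912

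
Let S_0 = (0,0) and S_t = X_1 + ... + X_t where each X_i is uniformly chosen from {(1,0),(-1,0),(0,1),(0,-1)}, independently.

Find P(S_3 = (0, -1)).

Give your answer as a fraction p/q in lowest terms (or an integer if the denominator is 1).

Let h be the number of horizontal steps (so 3-h are vertical). To end at (0,-1) need (h+0)/2 right-steps and ((3-h)-1)/2 up-steps.
Sum over h with 0 ≤ h ≤ 2, h ≡ 0 (mod 2), 3-h ≡ 1 (mod 2):
h=0: C(3,0)·C(0,0)·C(3,1) = 1·1·3 = 3
h=2: C(3,2)·C(2,1)·C(1,0) = 3·2·1 = 6
Total favorable: 9
Total paths: 4^3 = 64
P = 9/64 = 9/64

Answer: 9/64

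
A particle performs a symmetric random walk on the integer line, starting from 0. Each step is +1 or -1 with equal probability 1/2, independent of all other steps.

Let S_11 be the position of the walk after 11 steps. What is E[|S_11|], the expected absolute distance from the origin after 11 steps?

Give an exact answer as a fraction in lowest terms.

Answer: 693/256

Derivation:
S_11 takes values m ≡ 1 (mod 2) with |m| ≤ 11; P(S_11=m) = C(11,(11+m)/2)/2^11.
Total paths: 2^11 = 2048
Distribution: P(S=-11)=1/2048, P(S=-9)=11/2048, P(S=-7)=55/2048, P(S=-5)=165/2048, P(S=-3)=330/2048, P(S=-1)=462/2048, P(S=1)=462/2048, P(S=3)=330/2048, P(S=5)=165/2048, P(S=7)=55/2048, P(S=9)=11/2048, P(S=11)=1/2048
E[|S_11|] = Σ_m |m|·P(S_11=m) = 5544/2048 = 693/256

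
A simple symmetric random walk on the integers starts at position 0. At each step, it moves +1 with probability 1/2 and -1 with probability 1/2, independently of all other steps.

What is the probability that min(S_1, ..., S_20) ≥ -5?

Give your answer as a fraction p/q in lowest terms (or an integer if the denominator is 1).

Let f(t,s) = #length-t paths at position s with S_1..S_t all ≥ -5.
f(t,s) = f(t-1,s-1) + f(t-1,s+1) for s ≥ -5; f(t,s) = 0 for s < -5.
t=0: f(0,0)=1
t=1: f(1,-1)=1 f(1,1)=1
t=2: f(2,-2)=1 f(2,0)=2 f(2,2)=1
t=3: f(3,-3)=1 f(3,-1)=3 f(3,1)=3 f(3,3)=1
t=4: f(4,-4)=1 f(4,-2)=4 f(4,0)=6 f(4,2)=4 f(4,4)=1
t=5: f(5,-5)=1 f(5,-3)=5 f(5,-1)=10 f(5,1)=10 f(5,3)=5 f(5,5)=1
t=6: f(6,-4)=6 f(6,-2)=15 f(6,0)=20 f(6,2)=15 f(6,4)=6 f(6,6)=1
t=7: f(7,-5)=6 f(7,-3)=21 f(7,-1)=35 f(7,1)=35 f(7,3)=21 f(7,5)=7 f(7,7)=1
t=8: f(8,-4)=27 f(8,-2)=56 f(8,0)=70 f(8,2)=56 f(8,4)=28 f(8,6)=8 f(8,8)=1
t=9: f(9,-5)=27 f(9,-3)=83 f(9,-1)=126 f(9,1)=126 f(9,3)=84 f(9,5)=36 f(9,7)=9 f(9,9)=1
t=10: f(10,-4)=110 f(10,-2)=209 f(10,0)=252 f(10,2)=210 f(10,4)=120 f(10,6)=45 f(10,8)=10 f(10,10)=1
t=11: f(11,-5)=110 f(11,-3)=319 f(11,-1)=461 f(11,1)=462 f(11,3)=330 f(11,5)=165 f(11,7)=55 f(11,9)=11 f(11,11)=1
t=12: f(12,-4)=429 f(12,-2)=780 f(12,0)=923 f(12,2)=792 f(12,4)=495 f(12,6)=220 f(12,8)=66 f(12,10)=12 f(12,12)=1
t=13: f(13,-5)=429 f(13,-3)=1209 f(13,-1)=1703 f(13,1)=1715 f(13,3)=1287 f(13,5)=715 f(13,7)=286 f(13,9)=78 f(13,11)=13 f(13,13)=1
t=14: f(14,-4)=1638 f(14,-2)=2912 f(14,0)=3418 f(14,2)=3002 f(14,4)=2002 f(14,6)=1001 f(14,8)=364 f(14,10)=91 f(14,12)=14 f(14,14)=1
t=15: f(15,-5)=1638 f(15,-3)=4550 f(15,-1)=6330 f(15,1)=6420 f(15,3)=5004 f(15,5)=3003 f(15,7)=1365 f(15,9)=455 f(15,11)=105 f(15,13)=15 f(15,15)=1
t=16: f(16,-4)=6188 f(16,-2)=10880 f(16,0)=12750 f(16,2)=11424 f(16,4)=8007 f(16,6)=4368 f(16,8)=1820 f(16,10)=560 f(16,12)=120 f(16,14)=16 f(16,16)=1
t=17: f(17,-5)=6188 f(17,-3)=17068 f(17,-1)=23630 f(17,1)=24174 f(17,3)=19431 f(17,5)=12375 f(17,7)=6188 f(17,9)=2380 f(17,11)=680 f(17,13)=136 f(17,15)=17 f(17,17)=1
t=18: f(18,-4)=23256 f(18,-2)=40698 f(18,0)=47804 f(18,2)=43605 f(18,4)=31806 f(18,6)=18563 f(18,8)=8568 f(18,10)=3060 f(18,12)=816 f(18,14)=153 f(18,16)=18 f(18,18)=1
t=19: f(19,-5)=23256 f(19,-3)=63954 f(19,-1)=88502 f(19,1)=91409 f(19,3)=75411 f(19,5)=50369 f(19,7)=27131 f(19,9)=11628 f(19,11)=3876 f(19,13)=969 f(19,15)=171 f(19,17)=19 f(19,19)=1
t=20: f(20,-4)=87210 f(20,-2)=152456 f(20,0)=179911 f(20,2)=166820 f(20,4)=125780 f(20,6)=77500 f(20,8)=38759 f(20,10)=15504 f(20,12)=4845 f(20,14)=1140 f(20,16)=190 f(20,18)=20 f(20,20)=1
Σ_s f(20,s) = 850136
P = 850136/1048576 = 106267/131072

Answer: 106267/131072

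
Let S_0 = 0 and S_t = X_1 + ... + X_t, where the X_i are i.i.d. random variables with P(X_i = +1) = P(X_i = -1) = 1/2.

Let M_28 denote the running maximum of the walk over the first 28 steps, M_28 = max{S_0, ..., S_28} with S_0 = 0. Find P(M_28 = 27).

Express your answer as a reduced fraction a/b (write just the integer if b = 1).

Let M_28 = max(S_0,...,S_28). Use the reflection principle: for j ≥ 1, #{paths with M_28 ≥ j} = #{S_28 ≥ j} + #{S_28 ≥ j+1}.
By reflection, #{M_28 ≥ 27} = #{S_28 ≥ 27} + #{S_28 ≥ 28} = 1 + 1 = 2.
#{M_28 ≥ 28} = #{S_28 ≥ 28} + #{S_28 ≥ 29} = 1 + 0 = 1.
#{M_28 = 27} = 2 - 1 = 1.
P(M_28 = 27) = 1/268435456 = 1/268435456

Answer: 1/268435456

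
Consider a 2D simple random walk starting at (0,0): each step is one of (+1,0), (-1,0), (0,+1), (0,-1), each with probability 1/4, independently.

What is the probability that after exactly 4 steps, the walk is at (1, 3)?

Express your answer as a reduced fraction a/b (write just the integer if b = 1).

Answer: 1/64

Derivation:
Let h be the number of horizontal steps (so 4-h are vertical). To end at (1,3) need (h+1)/2 right-steps and ((4-h)+3)/2 up-steps.
Sum over h with 1 ≤ h ≤ 1, h ≡ 1 (mod 2), 4-h ≡ 1 (mod 2):
h=1: C(4,1)·C(1,1)·C(3,3) = 4·1·1 = 4
Total favorable: 4
Total paths: 4^4 = 256
P = 4/256 = 1/64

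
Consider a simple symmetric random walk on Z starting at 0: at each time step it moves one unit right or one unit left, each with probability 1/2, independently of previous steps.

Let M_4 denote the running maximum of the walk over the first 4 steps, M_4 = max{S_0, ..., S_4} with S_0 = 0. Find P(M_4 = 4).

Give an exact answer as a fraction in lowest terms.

Let M_4 = max(S_0,...,S_4). Use the reflection principle: for j ≥ 1, #{paths with M_4 ≥ j} = #{S_4 ≥ j} + #{S_4 ≥ j+1}.
By reflection, #{M_4 ≥ 4} = #{S_4 ≥ 4} + #{S_4 ≥ 5} = 1 + 0 = 1.
#{M_4 ≥ 5} = #{S_4 ≥ 5} + #{S_4 ≥ 6} = 0 + 0 = 0.
#{M_4 = 4} = 1 - 0 = 1.
P(M_4 = 4) = 1/16 = 1/16

Answer: 1/16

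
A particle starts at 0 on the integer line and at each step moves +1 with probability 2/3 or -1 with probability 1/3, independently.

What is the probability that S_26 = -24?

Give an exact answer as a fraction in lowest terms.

Answer: 52/2541865828329

Derivation:
To reach position -24 after 26 steps: need 1 step of +1 and 25 steps of -1.
Number of such sequences: C(26,1) = 26
Each has probability (2/3)^1 · (1/3)^25 = 2/2541865828329
P = 26 · 2/2541865828329 = 52/2541865828329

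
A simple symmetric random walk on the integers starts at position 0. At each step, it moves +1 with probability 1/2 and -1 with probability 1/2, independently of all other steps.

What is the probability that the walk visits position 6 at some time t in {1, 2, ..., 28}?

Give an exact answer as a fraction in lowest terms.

Count via complement. Let g(t,s) = #length-t paths at position s with S_1..S_t all ≠ 6.
g(t,s) = g(t-1,s-1) + g(t-1,s+1) for s ≠ 6; g(t,6) = 0.
t=0: g(0,0)=1
t=1: g(1,-1)=1 g(1,1)=1
t=2: g(2,-2)=1 g(2,0)=2 g(2,2)=1
t=3: g(3,-3)=1 g(3,-1)=3 g(3,1)=3 g(3,3)=1
t=4: g(4,-4)=1 g(4,-2)=4 g(4,0)=6 g(4,2)=4 g(4,4)=1
t=5: g(5,-5)=1 g(5,-3)=5 g(5,-1)=10 g(5,1)=10 g(5,3)=5 g(5,5)=1
t=6: g(6,-6)=1 g(6,-4)=6 g(6,-2)=15 g(6,0)=20 g(6,2)=15 g(6,4)=6
t=7: g(7,-7)=1 g(7,-5)=7 g(7,-3)=21 g(7,-1)=35 g(7,1)=35 g(7,3)=21 g(7,5)=6
t=8: g(8,-8)=1 g(8,-6)=8 g(8,-4)=28 g(8,-2)=56 g(8,0)=70 g(8,2)=56 g(8,4)=27
t=9: g(9,-9)=1 g(9,-7)=9 g(9,-5)=36 g(9,-3)=84 g(9,-1)=126 g(9,1)=126 g(9,3)=83 g(9,5)=27
t=10: g(10,-10)=1 g(10,-8)=10 g(10,-6)=45 g(10,-4)=120 g(10,-2)=210 g(10,0)=252 g(10,2)=209 g(10,4)=110
t=11: g(11,-11)=1 g(11,-9)=11 g(11,-7)=55 g(11,-5)=165 g(11,-3)=330 g(11,-1)=462 g(11,1)=461 g(11,3)=319 g(11,5)=110
t=12: g(12,-12)=1 g(12,-10)=12 g(12,-8)=66 g(12,-6)=220 g(12,-4)=495 g(12,-2)=792 g(12,0)=923 g(12,2)=780 g(12,4)=429
t=13: g(13,-13)=1 g(13,-11)=13 g(13,-9)=78 g(13,-7)=286 g(13,-5)=715 g(13,-3)=1287 g(13,-1)=1715 g(13,1)=1703 g(13,3)=1209 g(13,5)=429
t=14: g(14,-14)=1 g(14,-12)=14 g(14,-10)=91 g(14,-8)=364 g(14,-6)=1001 g(14,-4)=2002 g(14,-2)=3002 g(14,0)=3418 g(14,2)=2912 g(14,4)=1638
t=15: g(15,-15)=1 g(15,-13)=15 g(15,-11)=105 g(15,-9)=455 g(15,-7)=1365 g(15,-5)=3003 g(15,-3)=5004 g(15,-1)=6420 g(15,1)=6330 g(15,3)=4550 g(15,5)=1638
t=16: g(16,-16)=1 g(16,-14)=16 g(16,-12)=120 g(16,-10)=560 g(16,-8)=1820 g(16,-6)=4368 g(16,-4)=8007 g(16,-2)=11424 g(16,0)=12750 g(16,2)=10880 g(16,4)=6188
t=17: g(17,-17)=1 g(17,-15)=17 g(17,-13)=136 g(17,-11)=680 g(17,-9)=2380 g(17,-7)=6188 g(17,-5)=12375 g(17,-3)=19431 g(17,-1)=24174 g(17,1)=23630 g(17,3)=17068 g(17,5)=6188
t=18: g(18,-18)=1 g(18,-16)=18 g(18,-14)=153 g(18,-12)=816 g(18,-10)=3060 g(18,-8)=8568 g(18,-6)=18563 g(18,-4)=31806 g(18,-2)=43605 g(18,0)=47804 g(18,2)=40698 g(18,4)=23256
t=19: g(19,-19)=1 g(19,-17)=19 g(19,-15)=171 g(19,-13)=969 g(19,-11)=3876 g(19,-9)=11628 g(19,-7)=27131 g(19,-5)=50369 g(19,-3)=75411 g(19,-1)=91409 g(19,1)=88502 g(19,3)=63954 g(19,5)=23256
t=20: g(20,-20)=1 g(20,-18)=20 g(20,-16)=190 g(20,-14)=1140 g(20,-12)=4845 g(20,-10)=15504 g(20,-8)=38759 g(20,-6)=77500 g(20,-4)=125780 g(20,-2)=166820 g(20,0)=179911 g(20,2)=152456 g(20,4)=87210
t=21: g(21,-21)=1 g(21,-19)=21 g(21,-17)=210 g(21,-15)=1330 g(21,-13)=5985 g(21,-11)=20349 g(21,-9)=54263 g(21,-7)=116259 g(21,-5)=203280 g(21,-3)=292600 g(21,-1)=346731 g(21,1)=332367 g(21,3)=239666 g(21,5)=87210
t=22: g(22,-22)=1 g(22,-20)=22 g(22,-18)=231 g(22,-16)=1540 g(22,-14)=7315 g(22,-12)=26334 g(22,-10)=74612 g(22,-8)=170522 g(22,-6)=319539 g(22,-4)=495880 g(22,-2)=639331 g(22,0)=679098 g(22,2)=572033 g(22,4)=326876
t=23: g(23,-23)=1 g(23,-21)=23 g(23,-19)=253 g(23,-17)=1771 g(23,-15)=8855 g(23,-13)=33649 g(23,-11)=100946 g(23,-9)=245134 g(23,-7)=490061 g(23,-5)=815419 g(23,-3)=1135211 g(23,-1)=1318429 g(23,1)=1251131 g(23,3)=898909 g(23,5)=326876
t=24: g(24,-24)=1 g(24,-22)=24 g(24,-20)=276 g(24,-18)=2024 g(24,-16)=10626 g(24,-14)=42504 g(24,-12)=134595 g(24,-10)=346080 g(24,-8)=735195 g(24,-6)=1305480 g(24,-4)=1950630 g(24,-2)=2453640 g(24,0)=2569560 g(24,2)=2150040 g(24,4)=1225785
t=25: g(25,-25)=1 g(25,-23)=25 g(25,-21)=300 g(25,-19)=2300 g(25,-17)=12650 g(25,-15)=53130 g(25,-13)=177099 g(25,-11)=480675 g(25,-9)=1081275 g(25,-7)=2040675 g(25,-5)=3256110 g(25,-3)=4404270 g(25,-1)=5023200 g(25,1)=4719600 g(25,3)=3375825 g(25,5)=1225785
t=26: g(26,-26)=1 g(26,-24)=26 g(26,-22)=325 g(26,-20)=2600 g(26,-18)=14950 g(26,-16)=65780 g(26,-14)=230229 g(26,-12)=657774 g(26,-10)=1561950 g(26,-8)=3121950 g(26,-6)=5296785 g(26,-4)=7660380 g(26,-2)=9427470 g(26,0)=9742800 g(26,2)=8095425 g(26,4)=4601610
t=27: g(27,-27)=1 g(27,-25)=27 g(27,-23)=351 g(27,-21)=2925 g(27,-19)=17550 g(27,-17)=80730 g(27,-15)=296009 g(27,-13)=888003 g(27,-11)=2219724 g(27,-9)=4683900 g(27,-7)=8418735 g(27,-5)=12957165 g(27,-3)=17087850 g(27,-1)=19170270 g(27,1)=17838225 g(27,3)=12697035 g(27,5)=4601610
t=28: g(28,-28)=1 g(28,-26)=28 g(28,-24)=378 g(28,-22)=3276 g(28,-20)=20475 g(28,-18)=98280 g(28,-16)=376739 g(28,-14)=1184012 g(28,-12)=3107727 g(28,-10)=6903624 g(28,-8)=13102635 g(28,-6)=21375900 g(28,-4)=30045015 g(28,-2)=36258120 g(28,0)=37008495 g(28,2)=30535260 g(28,4)=17298645
Paths never hitting 6: Σ_s g(28,s) = 197318610
Paths hitting 6: 2^28 - 197318610 = 71116846
P = 71116846/268435456 = 35558423/134217728

Answer: 35558423/134217728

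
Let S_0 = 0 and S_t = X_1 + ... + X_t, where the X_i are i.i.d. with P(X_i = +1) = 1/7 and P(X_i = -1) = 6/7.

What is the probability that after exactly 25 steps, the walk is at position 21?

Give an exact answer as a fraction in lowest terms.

To reach position 21 after 25 steps: need 23 steps of +1 and 2 steps of -1.
Number of such sequences: C(25,23) = 300
Each has probability (1/7)^23 · (6/7)^2 = 36/1341068619663964900807
P = 300 · 36/1341068619663964900807 = 10800/1341068619663964900807

Answer: 10800/1341068619663964900807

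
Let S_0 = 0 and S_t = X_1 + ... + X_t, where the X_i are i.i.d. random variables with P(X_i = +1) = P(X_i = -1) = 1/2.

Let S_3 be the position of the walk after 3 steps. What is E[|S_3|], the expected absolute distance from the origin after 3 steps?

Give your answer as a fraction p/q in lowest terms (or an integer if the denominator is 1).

Answer: 3/2

Derivation:
S_3 takes values m ≡ 1 (mod 2) with |m| ≤ 3; P(S_3=m) = C(3,(3+m)/2)/2^3.
Total paths: 2^3 = 8
Distribution: P(S=-3)=1/8, P(S=-1)=3/8, P(S=1)=3/8, P(S=3)=1/8
E[|S_3|] = Σ_m |m|·P(S_3=m) = 12/8 = 3/2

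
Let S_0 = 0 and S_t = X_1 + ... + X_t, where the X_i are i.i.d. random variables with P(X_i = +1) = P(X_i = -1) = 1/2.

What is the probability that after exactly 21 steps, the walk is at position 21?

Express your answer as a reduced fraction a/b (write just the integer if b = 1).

To reach position 21 after 21 steps: need 21 steps of +1 and 0 of -1.
Favorable paths: C(21,21) = 1
Total paths: 2^21 = 2097152
P = 1/2097152 = 1/2097152

Answer: 1/2097152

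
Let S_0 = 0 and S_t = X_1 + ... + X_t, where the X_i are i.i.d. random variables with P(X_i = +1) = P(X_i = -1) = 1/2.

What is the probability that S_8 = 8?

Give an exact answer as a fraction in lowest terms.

To reach position 8 after 8 steps: need 8 steps of +1 and 0 of -1.
Favorable paths: C(8,8) = 1
Total paths: 2^8 = 256
P = 1/256 = 1/256

Answer: 1/256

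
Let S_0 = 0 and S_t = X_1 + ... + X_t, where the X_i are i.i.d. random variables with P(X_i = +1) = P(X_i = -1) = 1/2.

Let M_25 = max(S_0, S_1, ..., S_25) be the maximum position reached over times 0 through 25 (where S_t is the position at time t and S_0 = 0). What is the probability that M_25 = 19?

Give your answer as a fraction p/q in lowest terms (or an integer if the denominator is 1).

Answer: 575/8388608

Derivation:
Let M_25 = max(S_0,...,S_25). Use the reflection principle: for j ≥ 1, #{paths with M_25 ≥ j} = #{S_25 ≥ j} + #{S_25 ≥ j+1}.
By reflection, #{M_25 ≥ 19} = #{S_25 ≥ 19} + #{S_25 ≥ 20} = 2626 + 326 = 2952.
#{M_25 ≥ 20} = #{S_25 ≥ 20} + #{S_25 ≥ 21} = 326 + 326 = 652.
#{M_25 = 19} = 2952 - 652 = 2300.
P(M_25 = 19) = 2300/33554432 = 575/8388608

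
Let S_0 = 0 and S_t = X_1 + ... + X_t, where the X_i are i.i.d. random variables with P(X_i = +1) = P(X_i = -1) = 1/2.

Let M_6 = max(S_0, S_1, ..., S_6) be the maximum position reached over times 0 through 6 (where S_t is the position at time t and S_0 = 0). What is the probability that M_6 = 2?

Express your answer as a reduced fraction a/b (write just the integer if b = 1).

Let M_6 = max(S_0,...,S_6). Use the reflection principle: for j ≥ 1, #{paths with M_6 ≥ j} = #{S_6 ≥ j} + #{S_6 ≥ j+1}.
By reflection, #{M_6 ≥ 2} = #{S_6 ≥ 2} + #{S_6 ≥ 3} = 22 + 7 = 29.
#{M_6 ≥ 3} = #{S_6 ≥ 3} + #{S_6 ≥ 4} = 7 + 7 = 14.
#{M_6 = 2} = 29 - 14 = 15.
P(M_6 = 2) = 15/64 = 15/64

Answer: 15/64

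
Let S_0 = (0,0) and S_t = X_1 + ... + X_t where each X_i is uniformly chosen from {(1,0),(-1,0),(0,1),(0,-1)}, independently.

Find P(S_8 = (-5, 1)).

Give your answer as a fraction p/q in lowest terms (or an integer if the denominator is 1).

Answer: 7/2048

Derivation:
Let h be the number of horizontal steps (so 8-h are vertical). To end at (-5,1) need (h-5)/2 right-steps and ((8-h)+1)/2 up-steps.
Sum over h with 5 ≤ h ≤ 7, h ≡ 1 (mod 2), 8-h ≡ 1 (mod 2):
h=5: C(8,5)·C(5,0)·C(3,2) = 56·1·3 = 168
h=7: C(8,7)·C(7,1)·C(1,1) = 8·7·1 = 56
Total favorable: 224
Total paths: 4^8 = 65536
P = 224/65536 = 7/2048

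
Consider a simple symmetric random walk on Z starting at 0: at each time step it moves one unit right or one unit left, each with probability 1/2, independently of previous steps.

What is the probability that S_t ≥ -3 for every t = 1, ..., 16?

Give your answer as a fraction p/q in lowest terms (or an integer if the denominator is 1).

Let f(t,s) = #length-t paths at position s with S_1..S_t all ≥ -3.
f(t,s) = f(t-1,s-1) + f(t-1,s+1) for s ≥ -3; f(t,s) = 0 for s < -3.
t=0: f(0,0)=1
t=1: f(1,-1)=1 f(1,1)=1
t=2: f(2,-2)=1 f(2,0)=2 f(2,2)=1
t=3: f(3,-3)=1 f(3,-1)=3 f(3,1)=3 f(3,3)=1
t=4: f(4,-2)=4 f(4,0)=6 f(4,2)=4 f(4,4)=1
t=5: f(5,-3)=4 f(5,-1)=10 f(5,1)=10 f(5,3)=5 f(5,5)=1
t=6: f(6,-2)=14 f(6,0)=20 f(6,2)=15 f(6,4)=6 f(6,6)=1
t=7: f(7,-3)=14 f(7,-1)=34 f(7,1)=35 f(7,3)=21 f(7,5)=7 f(7,7)=1
t=8: f(8,-2)=48 f(8,0)=69 f(8,2)=56 f(8,4)=28 f(8,6)=8 f(8,8)=1
t=9: f(9,-3)=48 f(9,-1)=117 f(9,1)=125 f(9,3)=84 f(9,5)=36 f(9,7)=9 f(9,9)=1
t=10: f(10,-2)=165 f(10,0)=242 f(10,2)=209 f(10,4)=120 f(10,6)=45 f(10,8)=10 f(10,10)=1
t=11: f(11,-3)=165 f(11,-1)=407 f(11,1)=451 f(11,3)=329 f(11,5)=165 f(11,7)=55 f(11,9)=11 f(11,11)=1
t=12: f(12,-2)=572 f(12,0)=858 f(12,2)=780 f(12,4)=494 f(12,6)=220 f(12,8)=66 f(12,10)=12 f(12,12)=1
t=13: f(13,-3)=572 f(13,-1)=1430 f(13,1)=1638 f(13,3)=1274 f(13,5)=714 f(13,7)=286 f(13,9)=78 f(13,11)=13 f(13,13)=1
t=14: f(14,-2)=2002 f(14,0)=3068 f(14,2)=2912 f(14,4)=1988 f(14,6)=1000 f(14,8)=364 f(14,10)=91 f(14,12)=14 f(14,14)=1
t=15: f(15,-3)=2002 f(15,-1)=5070 f(15,1)=5980 f(15,3)=4900 f(15,5)=2988 f(15,7)=1364 f(15,9)=455 f(15,11)=105 f(15,13)=15 f(15,15)=1
t=16: f(16,-2)=7072 f(16,0)=11050 f(16,2)=10880 f(16,4)=7888 f(16,6)=4352 f(16,8)=1819 f(16,10)=560 f(16,12)=120 f(16,14)=16 f(16,16)=1
Σ_s f(16,s) = 43758
P = 43758/65536 = 21879/32768

Answer: 21879/32768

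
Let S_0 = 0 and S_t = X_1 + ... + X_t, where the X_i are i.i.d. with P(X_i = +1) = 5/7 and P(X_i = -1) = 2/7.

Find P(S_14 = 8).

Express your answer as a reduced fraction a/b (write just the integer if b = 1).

Answer: 20312500000/96889010407

Derivation:
To reach position 8 after 14 steps: need 11 steps of +1 and 3 steps of -1.
Number of such sequences: C(14,11) = 364
Each has probability (5/7)^11 · (2/7)^3 = 390625000/678223072849
P = 364 · 390625000/678223072849 = 20312500000/96889010407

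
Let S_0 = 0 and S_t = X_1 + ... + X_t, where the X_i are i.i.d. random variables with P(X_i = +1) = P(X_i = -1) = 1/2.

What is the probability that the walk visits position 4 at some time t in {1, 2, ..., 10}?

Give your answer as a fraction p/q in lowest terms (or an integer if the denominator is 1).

Answer: 29/128

Derivation:
Count via complement. Let g(t,s) = #length-t paths at position s with S_1..S_t all ≠ 4.
g(t,s) = g(t-1,s-1) + g(t-1,s+1) for s ≠ 4; g(t,4) = 0.
t=0: g(0,0)=1
t=1: g(1,-1)=1 g(1,1)=1
t=2: g(2,-2)=1 g(2,0)=2 g(2,2)=1
t=3: g(3,-3)=1 g(3,-1)=3 g(3,1)=3 g(3,3)=1
t=4: g(4,-4)=1 g(4,-2)=4 g(4,0)=6 g(4,2)=4
t=5: g(5,-5)=1 g(5,-3)=5 g(5,-1)=10 g(5,1)=10 g(5,3)=4
t=6: g(6,-6)=1 g(6,-4)=6 g(6,-2)=15 g(6,0)=20 g(6,2)=14
t=7: g(7,-7)=1 g(7,-5)=7 g(7,-3)=21 g(7,-1)=35 g(7,1)=34 g(7,3)=14
t=8: g(8,-8)=1 g(8,-6)=8 g(8,-4)=28 g(8,-2)=56 g(8,0)=69 g(8,2)=48
t=9: g(9,-9)=1 g(9,-7)=9 g(9,-5)=36 g(9,-3)=84 g(9,-1)=125 g(9,1)=117 g(9,3)=48
t=10: g(10,-10)=1 g(10,-8)=10 g(10,-6)=45 g(10,-4)=120 g(10,-2)=209 g(10,0)=242 g(10,2)=165
Paths never hitting 4: Σ_s g(10,s) = 792
Paths hitting 4: 2^10 - 792 = 232
P = 232/1024 = 29/128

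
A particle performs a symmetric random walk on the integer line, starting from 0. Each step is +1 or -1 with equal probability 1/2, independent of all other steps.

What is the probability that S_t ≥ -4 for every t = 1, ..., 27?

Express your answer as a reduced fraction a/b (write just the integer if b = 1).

Let f(t,s) = #length-t paths at position s with S_1..S_t all ≥ -4.
f(t,s) = f(t-1,s-1) + f(t-1,s+1) for s ≥ -4; f(t,s) = 0 for s < -4.
t=0: f(0,0)=1
t=1: f(1,-1)=1 f(1,1)=1
t=2: f(2,-2)=1 f(2,0)=2 f(2,2)=1
t=3: f(3,-3)=1 f(3,-1)=3 f(3,1)=3 f(3,3)=1
t=4: f(4,-4)=1 f(4,-2)=4 f(4,0)=6 f(4,2)=4 f(4,4)=1
t=5: f(5,-3)=5 f(5,-1)=10 f(5,1)=10 f(5,3)=5 f(5,5)=1
t=6: f(6,-4)=5 f(6,-2)=15 f(6,0)=20 f(6,2)=15 f(6,4)=6 f(6,6)=1
t=7: f(7,-3)=20 f(7,-1)=35 f(7,1)=35 f(7,3)=21 f(7,5)=7 f(7,7)=1
t=8: f(8,-4)=20 f(8,-2)=55 f(8,0)=70 f(8,2)=56 f(8,4)=28 f(8,6)=8 f(8,8)=1
t=9: f(9,-3)=75 f(9,-1)=125 f(9,1)=126 f(9,3)=84 f(9,5)=36 f(9,7)=9 f(9,9)=1
t=10: f(10,-4)=75 f(10,-2)=200 f(10,0)=251 f(10,2)=210 f(10,4)=120 f(10,6)=45 f(10,8)=10 f(10,10)=1
t=11: f(11,-3)=275 f(11,-1)=451 f(11,1)=461 f(11,3)=330 f(11,5)=165 f(11,7)=55 f(11,9)=11 f(11,11)=1
t=12: f(12,-4)=275 f(12,-2)=726 f(12,0)=912 f(12,2)=791 f(12,4)=495 f(12,6)=220 f(12,8)=66 f(12,10)=12 f(12,12)=1
t=13: f(13,-3)=1001 f(13,-1)=1638 f(13,1)=1703 f(13,3)=1286 f(13,5)=715 f(13,7)=286 f(13,9)=78 f(13,11)=13 f(13,13)=1
t=14: f(14,-4)=1001 f(14,-2)=2639 f(14,0)=3341 f(14,2)=2989 f(14,4)=2001 f(14,6)=1001 f(14,8)=364 f(14,10)=91 f(14,12)=14 f(14,14)=1
t=15: f(15,-3)=3640 f(15,-1)=5980 f(15,1)=6330 f(15,3)=4990 f(15,5)=3002 f(15,7)=1365 f(15,9)=455 f(15,11)=105 f(15,13)=15 f(15,15)=1
t=16: f(16,-4)=3640 f(16,-2)=9620 f(16,0)=12310 f(16,2)=11320 f(16,4)=7992 f(16,6)=4367 f(16,8)=1820 f(16,10)=560 f(16,12)=120 f(16,14)=16 f(16,16)=1
t=17: f(17,-3)=13260 f(17,-1)=21930 f(17,1)=23630 f(17,3)=19312 f(17,5)=12359 f(17,7)=6187 f(17,9)=2380 f(17,11)=680 f(17,13)=136 f(17,15)=17 f(17,17)=1
t=18: f(18,-4)=13260 f(18,-2)=35190 f(18,0)=45560 f(18,2)=42942 f(18,4)=31671 f(18,6)=18546 f(18,8)=8567 f(18,10)=3060 f(18,12)=816 f(18,14)=153 f(18,16)=18 f(18,18)=1
t=19: f(19,-3)=48450 f(19,-1)=80750 f(19,1)=88502 f(19,3)=74613 f(19,5)=50217 f(19,7)=27113 f(19,9)=11627 f(19,11)=3876 f(19,13)=969 f(19,15)=171 f(19,17)=19 f(19,19)=1
t=20: f(20,-4)=48450 f(20,-2)=129200 f(20,0)=169252 f(20,2)=163115 f(20,4)=124830 f(20,6)=77330 f(20,8)=38740 f(20,10)=15503 f(20,12)=4845 f(20,14)=1140 f(20,16)=190 f(20,18)=20 f(20,20)=1
t=21: f(21,-3)=177650 f(21,-1)=298452 f(21,1)=332367 f(21,3)=287945 f(21,5)=202160 f(21,7)=116070 f(21,9)=54243 f(21,11)=20348 f(21,13)=5985 f(21,15)=1330 f(21,17)=210 f(21,19)=21 f(21,21)=1
t=22: f(22,-4)=177650 f(22,-2)=476102 f(22,0)=630819 f(22,2)=620312 f(22,4)=490105 f(22,6)=318230 f(22,8)=170313 f(22,10)=74591 f(22,12)=26333 f(22,14)=7315 f(22,16)=1540 f(22,18)=231 f(22,20)=22 f(22,22)=1
t=23: f(23,-3)=653752 f(23,-1)=1106921 f(23,1)=1251131 f(23,3)=1110417 f(23,5)=808335 f(23,7)=488543 f(23,9)=244904 f(23,11)=100924 f(23,13)=33648 f(23,15)=8855 f(23,17)=1771 f(23,19)=253 f(23,21)=23 f(23,23)=1
t=24: f(24,-4)=653752 f(24,-2)=1760673 f(24,0)=2358052 f(24,2)=2361548 f(24,4)=1918752 f(24,6)=1296878 f(24,8)=733447 f(24,10)=345828 f(24,12)=134572 f(24,14)=42503 f(24,16)=10626 f(24,18)=2024 f(24,20)=276 f(24,22)=24 f(24,24)=1
t=25: f(25,-3)=2414425 f(25,-1)=4118725 f(25,1)=4719600 f(25,3)=4280300 f(25,5)=3215630 f(25,7)=2030325 f(25,9)=1079275 f(25,11)=480400 f(25,13)=177075 f(25,15)=53129 f(25,17)=12650 f(25,19)=2300 f(25,21)=300 f(25,23)=25 f(25,25)=1
t=26: f(26,-4)=2414425 f(26,-2)=6533150 f(26,0)=8838325 f(26,2)=8999900 f(26,4)=7495930 f(26,6)=5245955 f(26,8)=3109600 f(26,10)=1559675 f(26,12)=657475 f(26,14)=230204 f(26,16)=65779 f(26,18)=14950 f(26,20)=2600 f(26,22)=325 f(26,24)=26 f(26,26)=1
t=27: f(27,-3)=8947575 f(27,-1)=15371475 f(27,1)=17838225 f(27,3)=16495830 f(27,5)=12741885 f(27,7)=8355555 f(27,9)=4669275 f(27,11)=2217150 f(27,13)=887679 f(27,15)=295983 f(27,17)=80729 f(27,19)=17550 f(27,21)=2925 f(27,23)=351 f(27,25)=27 f(27,27)=1
Σ_s f(27,s) = 87922215
P = 87922215/134217728 = 87922215/134217728

Answer: 87922215/134217728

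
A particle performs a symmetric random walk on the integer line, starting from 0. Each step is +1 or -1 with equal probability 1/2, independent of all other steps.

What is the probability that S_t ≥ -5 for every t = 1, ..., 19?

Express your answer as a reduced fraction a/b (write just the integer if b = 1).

Let f(t,s) = #length-t paths at position s with S_1..S_t all ≥ -5.
f(t,s) = f(t-1,s-1) + f(t-1,s+1) for s ≥ -5; f(t,s) = 0 for s < -5.
t=0: f(0,0)=1
t=1: f(1,-1)=1 f(1,1)=1
t=2: f(2,-2)=1 f(2,0)=2 f(2,2)=1
t=3: f(3,-3)=1 f(3,-1)=3 f(3,1)=3 f(3,3)=1
t=4: f(4,-4)=1 f(4,-2)=4 f(4,0)=6 f(4,2)=4 f(4,4)=1
t=5: f(5,-5)=1 f(5,-3)=5 f(5,-1)=10 f(5,1)=10 f(5,3)=5 f(5,5)=1
t=6: f(6,-4)=6 f(6,-2)=15 f(6,0)=20 f(6,2)=15 f(6,4)=6 f(6,6)=1
t=7: f(7,-5)=6 f(7,-3)=21 f(7,-1)=35 f(7,1)=35 f(7,3)=21 f(7,5)=7 f(7,7)=1
t=8: f(8,-4)=27 f(8,-2)=56 f(8,0)=70 f(8,2)=56 f(8,4)=28 f(8,6)=8 f(8,8)=1
t=9: f(9,-5)=27 f(9,-3)=83 f(9,-1)=126 f(9,1)=126 f(9,3)=84 f(9,5)=36 f(9,7)=9 f(9,9)=1
t=10: f(10,-4)=110 f(10,-2)=209 f(10,0)=252 f(10,2)=210 f(10,4)=120 f(10,6)=45 f(10,8)=10 f(10,10)=1
t=11: f(11,-5)=110 f(11,-3)=319 f(11,-1)=461 f(11,1)=462 f(11,3)=330 f(11,5)=165 f(11,7)=55 f(11,9)=11 f(11,11)=1
t=12: f(12,-4)=429 f(12,-2)=780 f(12,0)=923 f(12,2)=792 f(12,4)=495 f(12,6)=220 f(12,8)=66 f(12,10)=12 f(12,12)=1
t=13: f(13,-5)=429 f(13,-3)=1209 f(13,-1)=1703 f(13,1)=1715 f(13,3)=1287 f(13,5)=715 f(13,7)=286 f(13,9)=78 f(13,11)=13 f(13,13)=1
t=14: f(14,-4)=1638 f(14,-2)=2912 f(14,0)=3418 f(14,2)=3002 f(14,4)=2002 f(14,6)=1001 f(14,8)=364 f(14,10)=91 f(14,12)=14 f(14,14)=1
t=15: f(15,-5)=1638 f(15,-3)=4550 f(15,-1)=6330 f(15,1)=6420 f(15,3)=5004 f(15,5)=3003 f(15,7)=1365 f(15,9)=455 f(15,11)=105 f(15,13)=15 f(15,15)=1
t=16: f(16,-4)=6188 f(16,-2)=10880 f(16,0)=12750 f(16,2)=11424 f(16,4)=8007 f(16,6)=4368 f(16,8)=1820 f(16,10)=560 f(16,12)=120 f(16,14)=16 f(16,16)=1
t=17: f(17,-5)=6188 f(17,-3)=17068 f(17,-1)=23630 f(17,1)=24174 f(17,3)=19431 f(17,5)=12375 f(17,7)=6188 f(17,9)=2380 f(17,11)=680 f(17,13)=136 f(17,15)=17 f(17,17)=1
t=18: f(18,-4)=23256 f(18,-2)=40698 f(18,0)=47804 f(18,2)=43605 f(18,4)=31806 f(18,6)=18563 f(18,8)=8568 f(18,10)=3060 f(18,12)=816 f(18,14)=153 f(18,16)=18 f(18,18)=1
t=19: f(19,-5)=23256 f(19,-3)=63954 f(19,-1)=88502 f(19,1)=91409 f(19,3)=75411 f(19,5)=50369 f(19,7)=27131 f(19,9)=11628 f(19,11)=3876 f(19,13)=969 f(19,15)=171 f(19,17)=19 f(19,19)=1
Σ_s f(19,s) = 436696
P = 436696/524288 = 54587/65536

Answer: 54587/65536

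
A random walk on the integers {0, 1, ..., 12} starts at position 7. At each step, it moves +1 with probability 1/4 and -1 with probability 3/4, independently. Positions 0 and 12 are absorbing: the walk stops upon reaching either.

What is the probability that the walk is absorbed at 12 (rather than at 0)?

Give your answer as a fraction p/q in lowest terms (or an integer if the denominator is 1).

Answer: 1093/265720

Derivation:
Biased walk: p = 1/4, q = 3/4, r = q/p = 3
Gambler's ruin: P(hit 12 before 0 | start at 7) = (1 - r^a)/(1 - r^N)
r^7 = 2187; r^12 = 531441
P = (1 - 2187) / (1 - 531441) = -2186 / -531440 = 1093/265720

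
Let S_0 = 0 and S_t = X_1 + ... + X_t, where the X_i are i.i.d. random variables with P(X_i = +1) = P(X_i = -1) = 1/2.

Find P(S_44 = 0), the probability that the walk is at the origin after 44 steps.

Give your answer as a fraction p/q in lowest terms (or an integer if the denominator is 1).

To return to 0 after 44 steps: need exactly 22 steps of +1 and 22 of -1.
Favorable paths: C(44,22) = 2104098963720
Total paths: 2^44 = 17592186044416
P = 2104098963720/17592186044416 = 263012370465/2199023255552

Answer: 263012370465/2199023255552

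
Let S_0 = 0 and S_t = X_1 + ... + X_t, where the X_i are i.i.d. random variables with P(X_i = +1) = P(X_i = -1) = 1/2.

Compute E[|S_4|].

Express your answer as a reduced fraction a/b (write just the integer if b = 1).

Answer: 3/2

Derivation:
S_4 takes values m ≡ 0 (mod 2) with |m| ≤ 4; P(S_4=m) = C(4,(4+m)/2)/2^4.
Total paths: 2^4 = 16
Distribution: P(S=-4)=1/16, P(S=-2)=4/16, P(S=0)=6/16, P(S=2)=4/16, P(S=4)=1/16
E[|S_4|] = Σ_m |m|·P(S_4=m) = 24/16 = 3/2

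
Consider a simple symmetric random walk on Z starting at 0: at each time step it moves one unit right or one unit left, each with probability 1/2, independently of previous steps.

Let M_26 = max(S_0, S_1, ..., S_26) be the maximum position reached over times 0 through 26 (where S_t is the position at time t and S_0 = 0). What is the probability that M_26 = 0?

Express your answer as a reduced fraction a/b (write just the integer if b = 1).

Let M_26 = max(S_0,...,S_26). Use the reflection principle: for j ≥ 1, #{paths with M_26 ≥ j} = #{S_26 ≥ j} + #{S_26 ≥ j+1}.
P(M_26 ≥ 0) = 1 since S_0 = 0, so #{M_26 ≥ 0} = 67108864.
#{M_26 ≥ 1} = #{S_26 ≥ 1} + #{S_26 ≥ 2} = 28354132 + 28354132 = 56708264.
#{M_26 = 0} = 67108864 - 56708264 = 10400600.
P(M_26 = 0) = 10400600/67108864 = 1300075/8388608

Answer: 1300075/8388608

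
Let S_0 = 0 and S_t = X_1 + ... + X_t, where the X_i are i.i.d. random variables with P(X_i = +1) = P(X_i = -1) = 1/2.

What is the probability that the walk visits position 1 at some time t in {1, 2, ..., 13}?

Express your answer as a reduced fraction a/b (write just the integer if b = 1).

Count via complement. Let g(t,s) = #length-t paths at position s with S_1..S_t all ≠ 1.
g(t,s) = g(t-1,s-1) + g(t-1,s+1) for s ≠ 1; g(t,1) = 0.
t=0: g(0,0)=1
t=1: g(1,-1)=1
t=2: g(2,-2)=1 g(2,0)=1
t=3: g(3,-3)=1 g(3,-1)=2
t=4: g(4,-4)=1 g(4,-2)=3 g(4,0)=2
t=5: g(5,-5)=1 g(5,-3)=4 g(5,-1)=5
t=6: g(6,-6)=1 g(6,-4)=5 g(6,-2)=9 g(6,0)=5
t=7: g(7,-7)=1 g(7,-5)=6 g(7,-3)=14 g(7,-1)=14
t=8: g(8,-8)=1 g(8,-6)=7 g(8,-4)=20 g(8,-2)=28 g(8,0)=14
t=9: g(9,-9)=1 g(9,-7)=8 g(9,-5)=27 g(9,-3)=48 g(9,-1)=42
t=10: g(10,-10)=1 g(10,-8)=9 g(10,-6)=35 g(10,-4)=75 g(10,-2)=90 g(10,0)=42
t=11: g(11,-11)=1 g(11,-9)=10 g(11,-7)=44 g(11,-5)=110 g(11,-3)=165 g(11,-1)=132
t=12: g(12,-12)=1 g(12,-10)=11 g(12,-8)=54 g(12,-6)=154 g(12,-4)=275 g(12,-2)=297 g(12,0)=132
t=13: g(13,-13)=1 g(13,-11)=12 g(13,-9)=65 g(13,-7)=208 g(13,-5)=429 g(13,-3)=572 g(13,-1)=429
Paths never hitting 1: Σ_s g(13,s) = 1716
Paths hitting 1: 2^13 - 1716 = 6476
P = 6476/8192 = 1619/2048

Answer: 1619/2048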